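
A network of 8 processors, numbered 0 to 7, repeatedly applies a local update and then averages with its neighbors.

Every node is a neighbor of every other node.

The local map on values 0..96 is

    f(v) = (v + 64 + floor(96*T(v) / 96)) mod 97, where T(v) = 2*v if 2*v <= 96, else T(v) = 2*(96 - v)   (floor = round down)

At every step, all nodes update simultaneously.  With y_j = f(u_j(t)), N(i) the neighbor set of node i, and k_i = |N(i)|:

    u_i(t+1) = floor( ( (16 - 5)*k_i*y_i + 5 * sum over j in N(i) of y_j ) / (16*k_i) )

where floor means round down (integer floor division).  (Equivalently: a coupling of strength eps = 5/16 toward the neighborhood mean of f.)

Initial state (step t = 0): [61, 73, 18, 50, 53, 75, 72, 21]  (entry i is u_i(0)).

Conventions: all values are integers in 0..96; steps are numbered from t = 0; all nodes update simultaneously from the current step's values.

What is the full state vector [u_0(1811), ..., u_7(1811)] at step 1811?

Simulating step by step:
t=0: [61, 73, 18, 50, 53, 75, 72, 21]
t=1: [15, 70, 28, 22, 20, 68, 70, 34]
t=2: [28, 77, 53, 41, 37, 79, 77, 64]
t=3: [58, 78, 31, 83, 75, 76, 78, 86]
t=4: [26, 76, 62, 73, 78, 77, 76, 71]
t=5: [53, 77, 24, 79, 76, 77, 77, 81]
t=6: [29, 76, 48, 75, 77, 76, 76, 74]
t=7: [60, 78, 34, 79, 78, 78, 78, 80]
t=8: [26, 76, 69, 76, 76, 76, 76, 75]
t=9: [57, 81, 86, 81, 81, 81, 81, 82]
t=10: [27, 74, 71, 74, 74, 74, 74, 73]
t=11: [59, 83, 85, 83, 83, 83, 83, 84]
t=12: [25, 72, 71, 72, 72, 72, 72, 71]
t=13: [56, 85, 85, 85, 85, 85, 85, 85]
t=14: [27, 70, 70, 70, 70, 70, 70, 70]
t=15: [60, 87, 87, 87, 87, 87, 87, 87]
t=16: [23, 68, 68, 68, 68, 68, 68, 68]
t=17: [53, 88, 88, 88, 88, 88, 88, 88]
t=18: [28, 68, 68, 68, 68, 68, 68, 68]
t=19: [63, 89, 89, 89, 89, 89, 89, 89]
t=20: [87, 71, 71, 71, 71, 71, 71, 71]
t=21: [77, 87, 87, 87, 87, 87, 87, 87]
t=22: [78, 72, 72, 72, 72, 72, 72, 72]
t=23: [82, 86, 86, 86, 86, 86, 86, 86]
t=24: [75, 73, 73, 73, 73, 73, 73, 73]
t=25: [84, 85, 85, 85, 85, 85, 85, 85]
t=26: [74, 74, 74, 74, 74, 74, 74, 74]
t=27: [85, 85, 85, 85, 85, 85, 85, 85]
t=28: [74, 74, 74, 74, 74, 74, 74, 74]

Answer: [85, 85, 85, 85, 85, 85, 85, 85]
Key observation: The state at step 26, [74, 74, 74, 74, 74, 74, 74, 74], reappears at step 28: the system is in a cycle of period 2 from step 26 on.  Therefore the state at step 1811 equals the state at step 26 + ((1811 - 26) mod 2) = 27, which is [85, 85, 85, 85, 85, 85, 85, 85].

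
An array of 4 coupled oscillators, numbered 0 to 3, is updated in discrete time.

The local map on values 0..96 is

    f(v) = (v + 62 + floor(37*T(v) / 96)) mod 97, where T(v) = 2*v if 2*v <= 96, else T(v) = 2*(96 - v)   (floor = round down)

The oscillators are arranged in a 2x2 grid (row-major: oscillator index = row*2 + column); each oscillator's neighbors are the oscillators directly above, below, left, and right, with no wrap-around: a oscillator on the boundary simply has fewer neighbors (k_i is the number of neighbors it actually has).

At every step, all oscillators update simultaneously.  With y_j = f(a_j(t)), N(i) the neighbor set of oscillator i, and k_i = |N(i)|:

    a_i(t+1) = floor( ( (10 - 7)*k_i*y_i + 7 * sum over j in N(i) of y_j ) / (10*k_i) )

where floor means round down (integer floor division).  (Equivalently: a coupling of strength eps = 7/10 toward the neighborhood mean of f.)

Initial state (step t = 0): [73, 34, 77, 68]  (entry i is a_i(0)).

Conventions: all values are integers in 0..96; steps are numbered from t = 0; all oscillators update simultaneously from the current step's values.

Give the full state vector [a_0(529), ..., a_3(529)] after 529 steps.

Simulating step by step:
t=0: [73, 34, 77, 68]
t=1: [44, 45, 54, 44]
t=2: [45, 42, 44, 45]
t=3: [41, 42, 43, 41]
t=4: [39, 37, 38, 39]
t=5: [31, 32, 33, 31]
t=6: [21, 19, 20, 21]
t=7: [33, 29, 1, 33]
t=8: [34, 20, 35, 34]
t=9: [16, 17, 25, 16]
t=10: [62, 90, 65, 62]
t=11: [55, 54, 53, 55]
t=12: [51, 51, 51, 51]
t=13: [50, 50, 50, 50]
t=14: [50, 50, 50, 50]

Answer: [50, 50, 50, 50]
Key observation: The state at step 13, [50, 50, 50, 50], reappears at step 14: the system is in a cycle of period 1 from step 13 on.  Therefore the state at step 529 equals the state at step 13 + ((529 - 13) mod 1) = 13, which is [50, 50, 50, 50].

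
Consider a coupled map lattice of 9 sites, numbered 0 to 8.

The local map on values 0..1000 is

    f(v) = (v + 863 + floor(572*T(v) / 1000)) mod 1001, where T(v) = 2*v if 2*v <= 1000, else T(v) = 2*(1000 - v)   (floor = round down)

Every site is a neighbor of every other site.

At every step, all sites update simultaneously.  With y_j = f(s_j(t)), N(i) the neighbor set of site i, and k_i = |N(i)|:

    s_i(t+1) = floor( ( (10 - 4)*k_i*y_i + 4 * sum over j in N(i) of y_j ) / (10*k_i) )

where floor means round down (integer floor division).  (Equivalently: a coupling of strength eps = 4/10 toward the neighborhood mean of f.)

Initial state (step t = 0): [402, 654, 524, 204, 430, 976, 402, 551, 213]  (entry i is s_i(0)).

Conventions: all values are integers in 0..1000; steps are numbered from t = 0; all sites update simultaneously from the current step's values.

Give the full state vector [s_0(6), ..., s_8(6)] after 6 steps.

Simulating step by step:
t=0: [402, 654, 524, 204, 430, 976, 402, 551, 213]
t=1: [721, 824, 835, 488, 754, 799, 721, 833, 498]
t=2: [900, 892, 891, 903, 897, 893, 900, 891, 915]
t=3: [876, 876, 876, 875, 876, 876, 876, 876, 874]
t=4: [879, 879, 879, 879, 879, 879, 879, 879, 879]
t=5: [879, 879, 879, 879, 879, 879, 879, 879, 879]
t=6: [879, 879, 879, 879, 879, 879, 879, 879, 879]

Answer: [879, 879, 879, 879, 879, 879, 879, 879, 879]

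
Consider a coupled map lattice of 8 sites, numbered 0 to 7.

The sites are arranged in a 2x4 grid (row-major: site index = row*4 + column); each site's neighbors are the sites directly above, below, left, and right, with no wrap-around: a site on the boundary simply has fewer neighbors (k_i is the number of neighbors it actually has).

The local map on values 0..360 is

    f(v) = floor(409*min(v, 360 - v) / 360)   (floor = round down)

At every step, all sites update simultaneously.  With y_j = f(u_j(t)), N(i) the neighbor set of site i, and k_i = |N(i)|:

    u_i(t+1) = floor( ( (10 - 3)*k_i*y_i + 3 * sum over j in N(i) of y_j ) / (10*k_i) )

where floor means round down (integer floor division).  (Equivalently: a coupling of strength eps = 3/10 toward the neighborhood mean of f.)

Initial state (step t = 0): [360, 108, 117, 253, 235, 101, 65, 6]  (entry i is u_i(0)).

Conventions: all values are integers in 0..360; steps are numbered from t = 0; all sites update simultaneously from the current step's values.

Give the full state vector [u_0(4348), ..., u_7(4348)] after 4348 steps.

Simulating step by step:
t=0: [360, 108, 117, 253, 235, 101, 65, 6]
t=1: [39, 110, 124, 105, 116, 113, 76, 33]
t=2: [69, 118, 130, 109, 117, 123, 90, 56]
t=3: [94, 130, 138, 117, 124, 134, 106, 77]
t=4: [117, 144, 149, 128, 136, 147, 123, 98]
t=5: [139, 160, 163, 143, 152, 162, 142, 120]
t=6: [162, 179, 179, 161, 171, 180, 163, 143]
t=7: [188, 201, 199, 182, 194, 201, 186, 168]
t=8: [191, 181, 185, 197, 187, 182, 193, 192]
t=9: [194, 201, 196, 187, 196, 200, 191, 189]
t=10: [186, 181, 187, 194, 185, 182, 190, 194]
t=11: [198, 201, 195, 189, 198, 200, 193, 188]
t=12: [183, 181, 187, 193, 183, 182, 188, 193]
t=13: [201, 202, 195, 190, 201, 201, 195, 189]
t=14: [179, 180, 186, 192, 180, 180, 187, 192]
t=15: [203, 203, 196, 191, 203, 203, 196, 190]
t=16: [178, 178, 185, 191, 178, 178, 185, 191]
t=17: [202, 201, 197, 192, 202, 201, 197, 192]
t=18: [179, 180, 185, 189, 179, 180, 185, 189]
t=19: [203, 203, 198, 194, 203, 203, 198, 194]
t=20: [178, 178, 183, 187, 178, 178, 183, 187]
t=21: [202, 201, 200, 196, 202, 201, 200, 196]
t=22: [179, 180, 181, 185, 179, 180, 181, 185]
t=23: [203, 203, 202, 198, 203, 203, 202, 198]
t=24: [178, 178, 179, 183, 178, 178, 179, 183]
t=25: [202, 202, 202, 201, 202, 202, 202, 201]
t=26: [179, 179, 179, 179, 179, 179, 179, 179]
t=27: [203, 203, 203, 203, 203, 203, 203, 203]
t=28: [178, 178, 178, 178, 178, 178, 178, 178]
t=29: [202, 202, 202, 202, 202, 202, 202, 202]
t=30: [179, 179, 179, 179, 179, 179, 179, 179]

Answer: [178, 178, 178, 178, 178, 178, 178, 178]
Key observation: The state at step 26, [179, 179, 179, 179, 179, 179, 179, 179], reappears at step 30: the system is in a cycle of period 4 from step 26 on.  Therefore the state at step 4348 equals the state at step 26 + ((4348 - 26) mod 4) = 28, which is [178, 178, 178, 178, 178, 178, 178, 178].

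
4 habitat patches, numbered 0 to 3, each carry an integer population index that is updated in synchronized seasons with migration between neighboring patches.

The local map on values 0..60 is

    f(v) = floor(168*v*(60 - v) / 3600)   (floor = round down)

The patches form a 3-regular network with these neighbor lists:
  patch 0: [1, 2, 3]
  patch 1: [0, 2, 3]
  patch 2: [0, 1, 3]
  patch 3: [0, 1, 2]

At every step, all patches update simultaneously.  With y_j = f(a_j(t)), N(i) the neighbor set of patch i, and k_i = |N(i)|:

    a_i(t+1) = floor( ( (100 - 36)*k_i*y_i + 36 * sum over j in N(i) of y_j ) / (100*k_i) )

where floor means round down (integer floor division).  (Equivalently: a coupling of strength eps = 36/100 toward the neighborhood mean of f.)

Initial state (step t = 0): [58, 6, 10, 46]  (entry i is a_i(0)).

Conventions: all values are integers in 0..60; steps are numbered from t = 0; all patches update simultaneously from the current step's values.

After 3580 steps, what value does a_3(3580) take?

Simulating step by step:
t=0: [58, 6, 10, 46]
t=1: [11, 16, 20, 24]
t=2: [29, 32, 35, 36]
t=3: [40, 40, 40, 40]
t=4: [37, 37, 37, 37]
t=5: [39, 39, 39, 39]
t=6: [38, 38, 38, 38]
t=7: [39, 39, 39, 39]

Answer: a_3(3580) = 38
Key observation: The state at step 5, [39, 39, 39, 39], reappears at step 7: the system is in a cycle of period 2 from step 5 on.  Therefore the state at step 3580 equals the state at step 5 + ((3580 - 5) mod 2) = 6, which is [38, 38, 38, 38].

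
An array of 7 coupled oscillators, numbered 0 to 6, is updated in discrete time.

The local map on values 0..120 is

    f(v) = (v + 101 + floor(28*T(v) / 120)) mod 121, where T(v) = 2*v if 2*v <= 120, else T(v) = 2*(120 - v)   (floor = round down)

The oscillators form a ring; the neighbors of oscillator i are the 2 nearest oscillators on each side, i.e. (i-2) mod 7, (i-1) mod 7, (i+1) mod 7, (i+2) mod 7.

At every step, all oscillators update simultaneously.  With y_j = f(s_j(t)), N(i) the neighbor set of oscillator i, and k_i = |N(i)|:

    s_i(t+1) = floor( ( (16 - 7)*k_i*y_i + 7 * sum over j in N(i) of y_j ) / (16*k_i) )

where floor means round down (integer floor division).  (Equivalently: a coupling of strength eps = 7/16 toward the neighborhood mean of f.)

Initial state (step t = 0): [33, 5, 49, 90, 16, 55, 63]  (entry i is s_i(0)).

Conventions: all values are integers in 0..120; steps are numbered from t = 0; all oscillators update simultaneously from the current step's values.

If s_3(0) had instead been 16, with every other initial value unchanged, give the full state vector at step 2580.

Simulating step by step:
t=0: [33, 5, 49, 16, 16, 55, 63]
t=1: [47, 77, 44, 25, 21, 45, 60]
t=2: [52, 62, 41, 28, 24, 41, 58]
t=3: [54, 58, 40, 29, 26, 39, 56]
t=4: [55, 56, 39, 29, 27, 38, 54]
t=5: [54, 54, 38, 29, 27, 37, 52]
t=6: [53, 52, 37, 28, 26, 36, 50]
t=7: [51, 49, 35, 27, 25, 34, 47]
t=8: [47, 45, 32, 24, 22, 31, 43]
t=9: [42, 40, 27, 20, 18, 26, 38]
t=10: [35, 32, 20, 13, 12, 20, 30]
t=11: [24, 34, 37, 85, 84, 37, 33]
t=12: [22, 33, 41, 64, 64, 41, 33]
t=13: [21, 32, 42, 58, 58, 42, 32]
t=14: [20, 30, 41, 55, 55, 41, 30]
t=15: [19, 28, 39, 51, 51, 39, 28]
t=16: [16, 24, 35, 46, 46, 35, 24]
t=17: [11, 18, 29, 40, 40, 29, 18]
t=18: [71, 23, 34, 31, 31, 34, 23]
t=19: [50, 22, 31, 24, 24, 31, 22]
t=20: [37, 18, 24, 16, 16, 24, 18]
t=21: [23, 9, 13, 5, 5, 13, 9]
t=22: [58, 102, 105, 111, 111, 105, 102]
t=23: [76, 88, 89, 93, 93, 89, 88]
t=24: [78, 81, 82, 84, 84, 82, 81]
t=25: [77, 78, 79, 79, 79, 79, 78]
t=26: [77, 77, 77, 77, 77, 77, 77]
t=27: [77, 77, 77, 77, 77, 77, 77]

Answer: [77, 77, 77, 77, 77, 77, 77]
Key observation: The state at step 26, [77, 77, 77, 77, 77, 77, 77], reappears at step 27: the system is in a cycle of period 1 from step 26 on.  Therefore the state at step 2580 equals the state at step 26 + ((2580 - 26) mod 1) = 26, which is [77, 77, 77, 77, 77, 77, 77].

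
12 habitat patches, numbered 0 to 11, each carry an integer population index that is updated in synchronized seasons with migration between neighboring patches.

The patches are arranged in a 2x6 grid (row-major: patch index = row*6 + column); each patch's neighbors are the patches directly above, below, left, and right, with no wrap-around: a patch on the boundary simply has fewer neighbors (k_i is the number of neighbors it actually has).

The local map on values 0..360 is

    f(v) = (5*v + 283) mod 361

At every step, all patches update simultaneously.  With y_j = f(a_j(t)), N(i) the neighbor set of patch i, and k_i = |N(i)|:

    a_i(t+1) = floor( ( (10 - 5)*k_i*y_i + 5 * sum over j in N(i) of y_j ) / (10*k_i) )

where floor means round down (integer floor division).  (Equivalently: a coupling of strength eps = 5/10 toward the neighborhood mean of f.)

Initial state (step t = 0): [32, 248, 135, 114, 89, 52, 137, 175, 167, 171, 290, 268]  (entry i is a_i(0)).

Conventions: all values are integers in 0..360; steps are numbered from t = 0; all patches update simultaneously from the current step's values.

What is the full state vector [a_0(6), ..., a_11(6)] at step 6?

Simulating step by step:
t=0: [32, 248, 135, 114, 89, 52, 137, 175, 167, 171, 290, 268]
t=1: [122, 105, 158, 115, 103, 137, 162, 97, 78, 103, 184, 207]
t=2: [109, 137, 264, 151, 121, 200, 59, 91, 234, 132, 124, 209]
t=3: [168, 169, 174, 249, 199, 202, 139, 86, 70, 194, 195, 217]
t=4: [95, 99, 101, 114, 175, 225, 226, 271, 234, 173, 195, 238]
t=5: [114, 77, 65, 99, 142, 188, 222, 162, 58, 85, 115, 139]
t=6: [219, 218, 219, 172, 190, 201, 190, 143, 206, 240, 213, 197]

Answer: [219, 218, 219, 172, 190, 201, 190, 143, 206, 240, 213, 197]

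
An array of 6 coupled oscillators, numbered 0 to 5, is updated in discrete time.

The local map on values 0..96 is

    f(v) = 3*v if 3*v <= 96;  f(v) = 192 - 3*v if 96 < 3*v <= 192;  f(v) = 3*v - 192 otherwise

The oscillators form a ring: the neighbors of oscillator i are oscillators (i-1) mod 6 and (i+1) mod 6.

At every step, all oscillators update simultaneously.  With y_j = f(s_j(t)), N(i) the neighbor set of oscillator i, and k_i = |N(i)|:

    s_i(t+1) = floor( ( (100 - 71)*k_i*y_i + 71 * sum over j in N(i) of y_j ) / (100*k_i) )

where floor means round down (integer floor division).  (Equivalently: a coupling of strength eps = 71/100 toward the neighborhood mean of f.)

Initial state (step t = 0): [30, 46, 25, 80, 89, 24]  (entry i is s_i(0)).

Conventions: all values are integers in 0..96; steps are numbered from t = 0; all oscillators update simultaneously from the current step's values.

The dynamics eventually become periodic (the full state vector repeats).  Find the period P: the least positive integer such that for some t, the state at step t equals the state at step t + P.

Answer: 4
Key observation: The state at step 75, [12, 23, 12, 23, 12, 23], reappears at step 79 — and no state repeats earlier — so the cycle the system enters has period 4.

Derivation:
t=0: [30, 46, 25, 80, 89, 24]
t=1: [70, 74, 57, 67, 64, 79]
t=2: [31, 22, 19, 10, 19, 19]
t=3: [70, 72, 50, 49, 47, 69]
t=4: [19, 28, 36, 46, 36, 28]
t=5: [76, 74, 73, 75, 73, 74]
t=6: [31, 31, 30, 28, 30, 31]
t=7: [93, 91, 88, 88, 88, 91]
t=8: [82, 79, 75, 72, 75, 79]
t=9: [47, 43, 34, 30, 34, 43]
t=10: [59, 68, 80, 90, 80, 68]
t=11: [12, 25, 45, 56, 45, 25]
t=12: [63, 54, 51, 47, 51, 54]
t=13: [22, 23, 40, 42, 40, 23]
t=14: [68, 69, 68, 70, 68, 69]
t=15: [14, 12, 15, 13, 15, 12]
t=16: [37, 41, 39, 43, 39, 41]
t=17: [72, 75, 68, 71, 68, 75]
t=18: [30, 22, 22, 14, 22, 22]
t=19: [72, 74, 57, 59, 57, 74]
t=20: [28, 24, 22, 19, 22, 24]
t=21: [75, 74, 64, 63, 64, 74]
t=22: [30, 20, 11, 0, 11, 20]
t=23: [68, 61, 30, 23, 30, 61]
t=24: [9, 38, 53, 83, 53, 38]
t=25: [63, 43, 57, 39, 57, 43]
t=26: [45, 26, 55, 36, 55, 26]
t=27: [71, 52, 65, 43, 65, 52]
t=28: [31, 18, 36, 20, 36, 18]
t=29: [65, 78, 64, 77, 64, 78]
t=30: [30, 13, 28, 11, 28, 13]
t=31: [53, 73, 49, 69, 49, 73]
t=32: [28, 35, 27, 36, 27, 35]
t=33: [86, 83, 84, 81, 84, 83]
t=34: [59, 61, 55, 57, 55, 61]
t=35: [10, 17, 18, 25, 18, 17]
t=36: [44, 44, 60, 60, 60, 44]
t=37: [60, 42, 29, 12, 29, 42]
t=38: [50, 54, 61, 72, 61, 54]
t=39: [33, 26, 21, 13, 21, 26]
t=40: [82, 78, 59, 56, 59, 78]
t=41: [45, 36, 27, 17, 27, 36]
t=42: [76, 73, 71, 72, 71, 73]
t=43: [29, 28, 24, 21, 24, 28]
t=44: [84, 80, 73, 69, 73, 80]
t=45: [51, 44, 30, 23, 30, 44]
t=46: [53, 63, 71, 83, 71, 63]
t=47: [11, 20, 27, 31, 27, 20]
t=48: [52, 57, 77, 84, 77, 57]
t=49: [25, 32, 40, 45, 40, 32]
t=50: [89, 80, 75, 67, 75, 80]
t=51: [55, 52, 29, 26, 29, 52]
t=52: [33, 50, 65, 84, 65, 50]
t=53: [56, 46, 37, 19, 37, 46]
t=54: [45, 52, 62, 74, 62, 52]
t=55: [42, 32, 25, 12, 25, 32]
t=56: [87, 77, 68, 63, 68, 77]
t=57: [47, 40, 18, 9, 18, 40]
t=58: [65, 58, 50, 46, 50, 58]
t=59: [13, 21, 37, 45, 37, 21]
t=60: [56, 60, 66, 74, 66, 60]
t=61: [15, 14, 16, 12, 16, 14]
t=62: [42, 45, 41, 44, 41, 45]
t=63: [59, 64, 61, 66, 61, 64]
t=64: [4, 8, 4, 8, 4, 8]
t=65: [20, 15, 20, 15, 20, 15]
t=66: [49, 55, 49, 55, 49, 55]
t=67: [32, 39, 32, 39, 32, 39]
t=68: [81, 89, 81, 89, 81, 89]
t=69: [68, 57, 68, 57, 68, 57]
t=70: [18, 14, 18, 14, 18, 14]
t=71: [45, 50, 45, 50, 45, 50]
t=72: [46, 52, 46, 52, 46, 52]
t=73: [41, 48, 41, 48, 41, 48]
t=74: [54, 62, 54, 62, 54, 62]
t=75: [12, 23, 12, 23, 12, 23]
t=76: [59, 45, 59, 45, 59, 45]
t=77: [44, 27, 44, 27, 44, 27]
t=78: [74, 66, 74, 66, 74, 66]
t=79: [12, 23, 12, 23, 12, 23]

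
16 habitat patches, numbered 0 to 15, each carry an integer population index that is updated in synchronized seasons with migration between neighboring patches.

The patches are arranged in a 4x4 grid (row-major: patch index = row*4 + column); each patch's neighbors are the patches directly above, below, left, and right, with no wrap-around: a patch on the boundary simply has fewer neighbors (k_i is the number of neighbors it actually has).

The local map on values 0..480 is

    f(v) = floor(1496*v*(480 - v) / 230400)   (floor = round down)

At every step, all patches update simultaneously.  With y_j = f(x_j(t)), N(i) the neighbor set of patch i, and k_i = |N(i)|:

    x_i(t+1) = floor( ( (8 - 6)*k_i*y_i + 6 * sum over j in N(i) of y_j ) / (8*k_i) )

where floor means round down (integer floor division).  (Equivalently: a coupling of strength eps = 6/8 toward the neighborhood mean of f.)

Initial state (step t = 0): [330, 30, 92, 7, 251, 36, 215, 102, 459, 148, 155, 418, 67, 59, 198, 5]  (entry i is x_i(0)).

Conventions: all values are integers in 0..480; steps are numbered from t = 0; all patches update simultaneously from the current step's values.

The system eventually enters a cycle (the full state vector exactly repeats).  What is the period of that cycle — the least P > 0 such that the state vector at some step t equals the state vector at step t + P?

Simulating step by step:
t=0: [330, 30, 92, 7, 251, 36, 215, 102, 459, 148, 155, 418, 67, 59, 198, 5]
t=1: [252, 185, 177, 185, 214, 241, 263, 202, 233, 202, 310, 190, 128, 255, 216, 202]
t=2: [364, 362, 356, 355, 372, 366, 360, 361, 349, 364, 359, 356, 352, 349, 362, 363]
t=3: [269, 276, 282, 283, 275, 272, 279, 283, 280, 283, 279, 280, 295, 284, 282, 279]
t=4: [366, 365, 363, 361, 366, 364, 363, 362, 361, 363, 362, 363, 360, 359, 362, 362]
t=5: [270, 272, 275, 276, 273, 273, 275, 276, 275, 277, 275, 276, 280, 278, 278, 276]
t=6: [366, 366, 366, 365, 366, 366, 365, 365, 365, 365, 365, 365, 364, 364, 364, 364]
t=7: [270, 270, 271, 271, 270, 270, 271, 272, 272, 272, 272, 272, 273, 273, 273, 273]
t=8: [368, 367, 367, 367, 367, 367, 367, 367, 367, 367, 366, 366, 366, 366, 366, 366]
t=9: [268, 268, 269, 269, 268, 269, 269, 269, 269, 269, 269, 269, 269, 269, 270, 270]
t=10: [368, 368, 368, 368, 368, 368, 368, 368, 368, 368, 368, 368, 368, 368, 368, 368]
t=11: [267, 267, 267, 267, 267, 267, 267, 267, 267, 267, 267, 267, 267, 267, 267, 267]
t=12: [369, 369, 369, 369, 369, 369, 369, 369, 369, 369, 369, 369, 369, 369, 369, 369]
t=13: [265, 265, 265, 265, 265, 265, 265, 265, 265, 265, 265, 265, 265, 265, 265, 265]
t=14: [369, 369, 369, 369, 369, 369, 369, 369, 369, 369, 369, 369, 369, 369, 369, 369]

Answer: 2
Key observation: The state at step 12, [369, 369, 369, 369, 369, 369, 369, 369, 369, 369, 369, 369, 369, 369, 369, 369], reappears at step 14 — and no state repeats earlier — so the cycle the system enters has period 2.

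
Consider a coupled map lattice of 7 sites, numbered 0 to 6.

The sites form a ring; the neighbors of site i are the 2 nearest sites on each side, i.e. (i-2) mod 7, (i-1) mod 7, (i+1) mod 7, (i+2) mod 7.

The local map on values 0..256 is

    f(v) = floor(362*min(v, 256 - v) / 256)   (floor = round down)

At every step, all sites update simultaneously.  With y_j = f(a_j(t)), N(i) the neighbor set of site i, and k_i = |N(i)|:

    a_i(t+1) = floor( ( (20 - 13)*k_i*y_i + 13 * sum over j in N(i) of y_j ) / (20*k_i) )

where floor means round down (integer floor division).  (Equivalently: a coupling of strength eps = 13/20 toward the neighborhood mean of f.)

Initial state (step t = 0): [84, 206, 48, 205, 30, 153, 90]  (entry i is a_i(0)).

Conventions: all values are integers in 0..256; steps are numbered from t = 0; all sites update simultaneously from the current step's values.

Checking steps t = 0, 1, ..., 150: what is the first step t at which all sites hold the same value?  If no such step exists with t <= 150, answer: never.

Simulating step by step:
t=0: [84, 206, 48, 205, 30, 153, 90]  (not all equal)
t=1: [107, 86, 72, 77, 81, 109, 105]  (not all equal)
t=2: [138, 124, 115, 117, 122, 138, 139]  (not all equal)
t=3: [166, 168, 166, 167, 167, 166, 168]  (not all equal)
t=4: [126, 125, 125, 125, 125, 125, 125]  (not all equal)
t=5: [176, 176, 176, 176, 176, 176, 176]  (all equal)

Answer: 5
Key observation: Synchronization is absorbing here: once all sites are equal they stay equal, and step 5 is the first all-equal step.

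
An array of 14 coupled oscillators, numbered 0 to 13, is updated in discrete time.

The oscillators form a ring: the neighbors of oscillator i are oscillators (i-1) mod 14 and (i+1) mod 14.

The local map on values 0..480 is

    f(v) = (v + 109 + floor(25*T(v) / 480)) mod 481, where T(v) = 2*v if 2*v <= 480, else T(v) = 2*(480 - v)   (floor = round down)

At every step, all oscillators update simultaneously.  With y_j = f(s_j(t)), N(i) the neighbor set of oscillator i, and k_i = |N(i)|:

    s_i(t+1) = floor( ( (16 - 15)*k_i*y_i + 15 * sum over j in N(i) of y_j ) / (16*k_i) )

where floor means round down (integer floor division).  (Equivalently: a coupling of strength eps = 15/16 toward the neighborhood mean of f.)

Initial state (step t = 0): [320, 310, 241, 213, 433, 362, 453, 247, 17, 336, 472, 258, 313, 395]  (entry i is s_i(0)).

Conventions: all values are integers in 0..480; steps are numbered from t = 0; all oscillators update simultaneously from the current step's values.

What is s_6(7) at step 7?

Simulating step by step:
t=0: [320, 310, 241, 213, 433, 362, 453, 247, 17, 336, 472, 258, 313, 395]
t=1: [246, 411, 389, 227, 166, 69, 184, 122, 401, 135, 404, 277, 224, 416]
t=2: [68, 192, 191, 171, 273, 294, 220, 178, 237, 51, 314, 210, 236, 347]
t=3: [381, 255, 309, 357, 362, 379, 362, 357, 243, 390, 264, 400, 402, 288]
t=4: [378, 237, 432, 234, 232, 2, 232, 207, 260, 363, 54, 205, 214, 52]
t=5: [252, 61, 349, 224, 246, 349, 232, 375, 183, 262, 168, 261, 256, 179]
t=6: [249, 411, 278, 420, 411, 378, 249, 317, 209, 308, 386, 344, 351, 381]
t=7: [54, 373, 72, 216, 35, 201, 238, 365, 431, 196, 423, 261, 257, 401]

Answer: s_6(7) = 238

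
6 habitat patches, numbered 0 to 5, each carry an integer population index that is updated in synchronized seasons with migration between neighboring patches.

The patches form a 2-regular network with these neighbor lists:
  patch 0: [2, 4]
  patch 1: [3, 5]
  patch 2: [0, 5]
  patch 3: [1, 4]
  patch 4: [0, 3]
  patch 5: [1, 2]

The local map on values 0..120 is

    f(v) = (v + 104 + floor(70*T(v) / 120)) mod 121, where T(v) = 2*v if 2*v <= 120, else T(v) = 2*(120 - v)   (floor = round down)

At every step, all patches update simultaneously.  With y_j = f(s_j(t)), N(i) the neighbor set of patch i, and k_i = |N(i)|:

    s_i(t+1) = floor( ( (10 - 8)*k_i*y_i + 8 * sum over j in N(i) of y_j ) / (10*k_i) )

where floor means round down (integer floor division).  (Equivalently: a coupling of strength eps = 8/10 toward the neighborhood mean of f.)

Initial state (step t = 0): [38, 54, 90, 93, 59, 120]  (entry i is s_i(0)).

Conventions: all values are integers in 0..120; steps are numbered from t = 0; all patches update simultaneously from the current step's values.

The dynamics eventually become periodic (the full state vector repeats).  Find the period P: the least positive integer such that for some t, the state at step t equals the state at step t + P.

Simulating step by step:
t=0: [38, 54, 90, 93, 59, 120]
t=1: [100, 104, 88, 105, 90, 103]
t=2: [107, 105, 106, 106, 106, 106]
t=3: [105, 105, 105, 105, 105, 105]
t=4: [105, 105, 105, 105, 105, 105]

Answer: 1
Key observation: The state at step 3, [105, 105, 105, 105, 105, 105], reappears at step 4 — and no state repeats earlier — so the cycle the system enters has period 1.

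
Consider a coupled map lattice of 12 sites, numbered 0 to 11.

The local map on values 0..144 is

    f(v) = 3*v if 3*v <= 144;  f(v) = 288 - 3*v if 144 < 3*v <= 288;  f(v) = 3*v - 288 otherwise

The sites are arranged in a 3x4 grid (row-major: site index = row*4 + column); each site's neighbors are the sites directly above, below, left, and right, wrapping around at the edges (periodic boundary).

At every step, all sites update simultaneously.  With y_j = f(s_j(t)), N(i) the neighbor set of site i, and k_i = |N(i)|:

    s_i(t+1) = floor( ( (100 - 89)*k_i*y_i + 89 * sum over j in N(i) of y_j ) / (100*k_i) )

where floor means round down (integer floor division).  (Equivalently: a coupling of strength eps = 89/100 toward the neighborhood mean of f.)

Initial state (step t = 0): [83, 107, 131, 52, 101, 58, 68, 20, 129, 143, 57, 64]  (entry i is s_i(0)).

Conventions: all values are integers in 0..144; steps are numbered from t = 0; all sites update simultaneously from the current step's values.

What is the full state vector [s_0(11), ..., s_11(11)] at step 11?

Simulating step by step:
t=0: [83, 107, 131, 52, 101, 58, 68, 20, 129, 143, 57, 64]
t=1: [66, 92, 92, 81, 71, 73, 97, 79, 75, 96, 107, 101]
t=2: [53, 39, 22, 42, 68, 27, 37, 36, 46, 39, 10, 44]
t=3: [117, 100, 92, 110, 110, 104, 75, 112, 117, 94, 98, 103]
t=4: [42, 24, 28, 36, 48, 30, 26, 42, 36, 24, 23, 37]
t=5: [109, 90, 81, 111, 115, 91, 90, 111, 112, 83, 84, 103]
t=6: [41, 32, 30, 38, 38, 31, 33, 36, 39, 30, 31, 41]
t=7: [111, 98, 99, 111, 110, 99, 96, 112, 112, 98, 99, 109]
t=8: [36, 16, 14, 36, 37, 13, 16, 33, 34, 16, 13, 37]
t=9: [93, 58, 58, 91, 89, 61, 54, 94, 95, 56, 59, 89]
t=10: [35, 89, 93, 35, 29, 96, 88, 41, 38, 87, 96, 32]
t=11: [84, 33, 34, 85, 85, 35, 32, 82, 82, 33, 34, 86]

Answer: [84, 33, 34, 85, 85, 35, 32, 82, 82, 33, 34, 86]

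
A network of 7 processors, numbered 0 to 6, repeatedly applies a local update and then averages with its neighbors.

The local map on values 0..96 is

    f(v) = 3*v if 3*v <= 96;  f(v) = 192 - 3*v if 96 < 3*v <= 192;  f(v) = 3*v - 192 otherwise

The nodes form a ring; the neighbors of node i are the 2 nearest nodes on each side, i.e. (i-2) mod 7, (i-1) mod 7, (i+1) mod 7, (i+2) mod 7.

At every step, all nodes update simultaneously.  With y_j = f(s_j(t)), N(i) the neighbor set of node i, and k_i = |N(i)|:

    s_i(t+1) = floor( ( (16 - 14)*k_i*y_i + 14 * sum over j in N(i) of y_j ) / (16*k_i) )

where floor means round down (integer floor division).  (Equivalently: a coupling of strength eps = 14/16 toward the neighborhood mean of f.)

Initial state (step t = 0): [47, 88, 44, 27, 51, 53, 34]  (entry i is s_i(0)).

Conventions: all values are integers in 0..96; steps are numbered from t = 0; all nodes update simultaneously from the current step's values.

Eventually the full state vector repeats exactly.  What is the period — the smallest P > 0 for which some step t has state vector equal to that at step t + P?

Simulating step by step:
t=0: [47, 88, 44, 27, 51, 53, 34]
t=1: [62, 70, 60, 54, 62, 61, 53]
t=2: [16, 19, 14, 13, 19, 17, 12]
t=3: [46, 43, 49, 50, 43, 45, 51]
t=4: [51, 47, 54, 55, 47, 50, 56]
t=5: [37, 32, 40, 41, 33, 36, 43]
t=6: [79, 74, 83, 84, 74, 77, 85]
t=7: [46, 52, 43, 41, 51, 48, 39]
t=8: [55, 61, 51, 49, 60, 57, 48]
t=9: [28, 35, 25, 23, 34, 31, 21]
t=10: [80, 74, 81, 84, 76, 78, 85]
t=11: [46, 52, 44, 42, 51, 50, 42]
t=12: [51, 58, 50, 46, 56, 54, 45]
t=13: [37, 44, 34, 31, 43, 41, 31]
t=14: [78, 85, 76, 73, 83, 80, 71]
t=15: [42, 35, 45, 48, 36, 38, 48]
t=16: [67, 58, 69, 72, 61, 63, 74]
t=17: [15, 19, 15, 12, 16, 16, 12]
t=18: [46, 42, 46, 47, 42, 42, 47]
t=19: [58, 54, 58, 61, 56, 56, 61]
t=20: [19, 15, 19, 22, 16, 16, 22]
t=21: [54, 59, 54, 51, 57, 57, 51]
t=22: [26, 32, 26, 23, 30, 30, 23]
t=23: [82, 76, 82, 86, 78, 78, 86]
t=24: [50, 57, 50, 46, 55, 55, 46]
t=25: [36, 44, 36, 32, 42, 42, 32]
t=26: [77, 86, 77, 72, 83, 83, 72]
t=27: [45, 35, 45, 50, 38, 38, 50]
t=28: [64, 54, 64, 70, 57, 57, 70]
t=29: [15, 11, 15, 18, 15, 15, 18]
t=30: [44, 47, 44, 43, 48, 48, 43]
t=31: [56, 60, 56, 53, 57, 57, 53]
t=32: [22, 26, 22, 21, 26, 26, 21]
t=33: [70, 66, 70, 73, 68, 68, 73]
t=34: [16, 20, 16, 13, 19, 19, 13]
t=35: [50, 45, 50, 53, 47, 47, 53]
t=36: [45, 39, 45, 48, 41, 41, 48]
t=37: [61, 55, 61, 65, 57, 57, 65]
t=38: [14, 8, 14, 17, 10, 10, 17]
t=39: [37, 43, 37, 33, 41, 41, 33]
t=40: [77, 84, 77, 73, 82, 82, 73]
t=41: [44, 36, 44, 48, 38, 38, 48]
t=42: [66, 57, 66, 71, 60, 60, 71]
t=43: [13, 14, 13, 13, 14, 14, 13]
t=44: [40, 39, 40, 40, 40, 40, 40]
t=45: [72, 72, 72, 72, 72, 72, 72]
t=46: [24, 24, 24, 24, 24, 24, 24]
t=47: [72, 72, 72, 72, 72, 72, 72]

Answer: 2
Key observation: The state at step 45, [72, 72, 72, 72, 72, 72, 72], reappears at step 47 — and no state repeats earlier — so the cycle the system enters has period 2.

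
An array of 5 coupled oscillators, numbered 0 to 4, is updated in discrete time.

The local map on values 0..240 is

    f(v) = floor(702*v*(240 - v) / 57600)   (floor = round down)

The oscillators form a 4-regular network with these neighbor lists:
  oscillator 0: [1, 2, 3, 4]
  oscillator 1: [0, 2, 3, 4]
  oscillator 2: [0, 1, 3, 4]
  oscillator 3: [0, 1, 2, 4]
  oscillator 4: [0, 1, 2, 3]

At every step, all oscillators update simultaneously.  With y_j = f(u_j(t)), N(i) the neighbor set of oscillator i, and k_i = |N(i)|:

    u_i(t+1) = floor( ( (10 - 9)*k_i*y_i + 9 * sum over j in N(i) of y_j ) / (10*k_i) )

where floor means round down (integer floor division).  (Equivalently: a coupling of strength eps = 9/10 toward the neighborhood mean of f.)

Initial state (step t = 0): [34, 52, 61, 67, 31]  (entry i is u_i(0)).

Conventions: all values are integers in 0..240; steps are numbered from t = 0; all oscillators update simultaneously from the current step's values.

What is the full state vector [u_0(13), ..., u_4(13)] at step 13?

Simulating step by step:
t=0: [34, 52, 61, 67, 31]
t=1: [114, 110, 108, 107, 115]
t=2: [173, 174, 174, 174, 173]
t=3: [139, 139, 139, 139, 139]
t=4: [171, 171, 171, 171, 171]
t=5: [143, 143, 143, 143, 143]
t=6: [169, 169, 169, 169, 169]
t=7: [146, 146, 146, 146, 146]
t=8: [167, 167, 167, 167, 167]
t=9: [148, 148, 148, 148, 148]
t=10: [165, 165, 165, 165, 165]
t=11: [150, 150, 150, 150, 150]
t=12: [164, 164, 164, 164, 164]
t=13: [151, 151, 151, 151, 151]

Answer: [151, 151, 151, 151, 151]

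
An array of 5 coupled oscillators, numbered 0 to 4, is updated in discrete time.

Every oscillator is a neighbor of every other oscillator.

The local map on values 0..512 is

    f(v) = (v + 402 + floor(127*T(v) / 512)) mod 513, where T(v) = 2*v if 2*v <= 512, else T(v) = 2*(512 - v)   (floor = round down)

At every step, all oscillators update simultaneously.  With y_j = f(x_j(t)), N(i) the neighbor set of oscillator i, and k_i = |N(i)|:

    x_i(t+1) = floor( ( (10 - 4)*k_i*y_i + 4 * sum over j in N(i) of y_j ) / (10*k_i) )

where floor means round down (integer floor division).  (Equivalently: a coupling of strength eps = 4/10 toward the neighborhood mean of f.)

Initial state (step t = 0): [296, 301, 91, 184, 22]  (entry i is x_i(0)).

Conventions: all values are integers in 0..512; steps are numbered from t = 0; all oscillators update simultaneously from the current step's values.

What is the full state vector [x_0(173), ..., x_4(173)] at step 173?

Simulating step by step:
t=0: [296, 301, 91, 184, 22]
t=1: [266, 267, 133, 202, 337]
t=2: [252, 252, 157, 209, 270]
t=3: [246, 246, 175, 214, 253]
t=4: [242, 242, 189, 218, 247]
t=5: [240, 240, 200, 222, 243]
t=6: [239, 239, 209, 226, 241]
t=7: [239, 239, 217, 230, 241]
t=8: [241, 241, 225, 235, 243]
t=9: [246, 246, 234, 241, 247]
t=10: [254, 254, 245, 250, 255]
t=11: [267, 267, 260, 264, 267]
t=12: [276, 276, 275, 276, 276]
t=13: [281, 281, 281, 281, 281]
t=14: [284, 284, 284, 284, 284]
t=15: [286, 286, 286, 286, 286]
t=16: [287, 287, 287, 287, 287]
t=17: [287, 287, 287, 287, 287]

Answer: [287, 287, 287, 287, 287]
Key observation: The state at step 16, [287, 287, 287, 287, 287], reappears at step 17: the system is in a cycle of period 1 from step 16 on.  Therefore the state at step 173 equals the state at step 16 + ((173 - 16) mod 1) = 16, which is [287, 287, 287, 287, 287].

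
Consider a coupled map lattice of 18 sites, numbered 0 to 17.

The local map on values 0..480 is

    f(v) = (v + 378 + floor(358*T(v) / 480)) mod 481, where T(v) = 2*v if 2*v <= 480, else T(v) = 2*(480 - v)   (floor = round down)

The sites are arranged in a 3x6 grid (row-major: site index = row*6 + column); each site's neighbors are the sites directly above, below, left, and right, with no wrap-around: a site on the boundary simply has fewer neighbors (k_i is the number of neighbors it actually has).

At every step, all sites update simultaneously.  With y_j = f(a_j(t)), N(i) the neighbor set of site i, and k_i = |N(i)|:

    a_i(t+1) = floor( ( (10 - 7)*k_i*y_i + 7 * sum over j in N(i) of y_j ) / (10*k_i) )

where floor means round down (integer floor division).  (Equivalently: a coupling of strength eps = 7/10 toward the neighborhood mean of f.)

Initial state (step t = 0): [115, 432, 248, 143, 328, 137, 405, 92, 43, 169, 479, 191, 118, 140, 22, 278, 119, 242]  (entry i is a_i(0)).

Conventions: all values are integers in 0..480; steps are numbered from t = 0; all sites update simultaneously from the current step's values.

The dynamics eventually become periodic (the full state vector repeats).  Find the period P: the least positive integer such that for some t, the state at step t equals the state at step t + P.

Answer: 2
Key observation: The state at step 9, [411, 411, 411, 411, 411, 411, 411, 411, 411, 411, 411, 411, 411, 411, 411, 411, 411, 411], reappears at step 11 — and no state repeats earlier — so the cycle the system enters has period 2.

Derivation:
t=0: [115, 432, 248, 143, 328, 137, 405, 92, 43, 169, 479, 191, 118, 140, 22, 278, 119, 242]
t=1: [339, 194, 156, 257, 337, 359, 240, 223, 156, 289, 346, 258, 287, 248, 298, 362, 259, 201]
t=2: [271, 390, 241, 281, 340, 289, 323, 256, 378, 345, 294, 299, 149, 327, 310, 349, 298, 122]
t=3: [449, 242, 312, 352, 462, 459, 311, 308, 289, 449, 458, 405, 397, 306, 446, 451, 398, 385]
t=4: [283, 310, 352, 420, 398, 395, 434, 384, 439, 412, 397, 403, 447, 435, 426, 397, 405, 417]
t=5: [442, 449, 426, 417, 414, 416, 420, 416, 412, 409, 414, 414, 397, 404, 403, 411, 413, 411]
t=6: [397, 399, 403, 407, 408, 408, 406, 406, 409, 409, 409, 409, 412, 413, 412, 410, 409, 409]
t=7: [415, 415, 413, 412, 411, 411, 413, 412, 411, 411, 411, 411, 410, 410, 410, 410, 411, 411]
t=8: [408, 408, 409, 409, 410, 410, 409, 409, 410, 410, 410, 410, 410, 410, 410, 410, 410, 410]
t=9: [411, 411, 411, 411, 411, 411, 411, 411, 411, 411, 411, 411, 411, 411, 411, 411, 411, 411]
t=10: [410, 410, 410, 410, 410, 410, 410, 410, 410, 410, 410, 410, 410, 410, 410, 410, 410, 410]
t=11: [411, 411, 411, 411, 411, 411, 411, 411, 411, 411, 411, 411, 411, 411, 411, 411, 411, 411]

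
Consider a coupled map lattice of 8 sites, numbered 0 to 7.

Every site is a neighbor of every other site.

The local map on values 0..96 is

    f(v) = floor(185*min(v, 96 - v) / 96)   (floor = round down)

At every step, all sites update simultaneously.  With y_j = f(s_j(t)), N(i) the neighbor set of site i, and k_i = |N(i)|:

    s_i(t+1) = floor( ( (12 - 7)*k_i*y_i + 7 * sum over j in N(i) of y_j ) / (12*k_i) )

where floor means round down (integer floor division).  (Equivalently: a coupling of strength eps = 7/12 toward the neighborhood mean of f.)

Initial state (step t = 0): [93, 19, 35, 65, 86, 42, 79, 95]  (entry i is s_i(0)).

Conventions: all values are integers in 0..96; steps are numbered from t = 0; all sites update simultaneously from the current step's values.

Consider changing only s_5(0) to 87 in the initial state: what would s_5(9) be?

Answer: s_5(9) = 90
Key observation: This trace re-runs the system from the modified initial state.

Derivation:
t=0: [93, 19, 35, 65, 86, 87, 79, 95]
t=1: [21, 31, 42, 39, 26, 25, 30, 20]
t=2: [50, 56, 63, 62, 53, 53, 56, 49]
t=3: [81, 77, 73, 73, 79, 79, 77, 82]
t=4: [32, 35, 37, 37, 33, 33, 35, 31]
t=5: [63, 65, 67, 67, 64, 64, 65, 63]
t=6: [60, 59, 58, 58, 60, 60, 59, 60]
t=7: [70, 70, 71, 71, 70, 70, 70, 70]
t=8: [49, 49, 49, 49, 49, 49, 49, 49]
t=9: [90, 90, 90, 90, 90, 90, 90, 90]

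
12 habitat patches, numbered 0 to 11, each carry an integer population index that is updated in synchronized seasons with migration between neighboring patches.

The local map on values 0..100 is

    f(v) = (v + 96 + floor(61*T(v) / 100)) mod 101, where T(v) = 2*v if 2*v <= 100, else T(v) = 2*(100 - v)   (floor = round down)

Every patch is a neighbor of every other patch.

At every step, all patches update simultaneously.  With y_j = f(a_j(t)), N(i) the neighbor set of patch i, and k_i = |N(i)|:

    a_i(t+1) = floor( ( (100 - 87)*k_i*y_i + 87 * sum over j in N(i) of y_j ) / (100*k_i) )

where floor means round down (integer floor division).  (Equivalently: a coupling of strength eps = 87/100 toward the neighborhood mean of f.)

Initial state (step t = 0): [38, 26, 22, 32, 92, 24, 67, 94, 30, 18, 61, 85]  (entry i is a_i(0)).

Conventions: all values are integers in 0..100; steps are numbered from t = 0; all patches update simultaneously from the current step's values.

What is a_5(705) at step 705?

Answer: a_5(705) = 95
Key observation: The state at step 5, [95, 95, 95, 95, 95, 95, 95, 95, 95, 95, 95, 95], reappears at step 7: the system is in a cycle of period 2 from step 5 on.  Therefore the state at step 705 equals the state at step 5 + ((705 - 5) mod 2) = 5, which is [95, 95, 95, 95, 95, 95, 95, 95, 95, 95, 95, 95].

Derivation:
t=0: [38, 26, 22, 32, 92, 24, 67, 94, 30, 18, 61, 85]
t=1: [57, 56, 55, 56, 58, 55, 53, 58, 56, 55, 53, 58]
t=2: [3, 3, 3, 3, 3, 3, 3, 3, 3, 3, 3, 3]
t=3: [1, 1, 1, 1, 1, 1, 1, 1, 1, 1, 1, 1]
t=4: [98, 98, 98, 98, 98, 98, 98, 98, 98, 98, 98, 98]
t=5: [95, 95, 95, 95, 95, 95, 95, 95, 95, 95, 95, 95]
t=6: [96, 96, 96, 96, 96, 96, 96, 96, 96, 96, 96, 96]
t=7: [95, 95, 95, 95, 95, 95, 95, 95, 95, 95, 95, 95]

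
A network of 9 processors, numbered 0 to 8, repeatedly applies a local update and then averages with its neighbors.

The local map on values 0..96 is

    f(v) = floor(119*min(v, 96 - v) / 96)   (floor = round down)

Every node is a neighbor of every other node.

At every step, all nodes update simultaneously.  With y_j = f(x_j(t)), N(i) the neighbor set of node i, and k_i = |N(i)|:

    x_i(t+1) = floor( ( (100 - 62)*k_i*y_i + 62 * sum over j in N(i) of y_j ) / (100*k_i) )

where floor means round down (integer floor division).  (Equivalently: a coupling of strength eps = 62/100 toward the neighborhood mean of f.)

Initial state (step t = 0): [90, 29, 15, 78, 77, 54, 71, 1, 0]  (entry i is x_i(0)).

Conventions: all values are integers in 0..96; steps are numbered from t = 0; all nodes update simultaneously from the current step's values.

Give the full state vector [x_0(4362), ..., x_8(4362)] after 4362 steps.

Simulating step by step:
t=0: [90, 29, 15, 78, 77, 54, 71, 1, 0]
t=1: [16, 25, 20, 21, 21, 30, 23, 14, 14]
t=2: [23, 26, 24, 25, 25, 28, 25, 22, 22]
t=3: [29, 30, 29, 29, 29, 30, 29, 28, 28]
t=4: [35, 35, 35, 35, 35, 35, 35, 34, 34]
t=5: [42, 42, 42, 42, 42, 42, 42, 42, 42]
t=6: [52, 52, 52, 52, 52, 52, 52, 52, 52]
t=7: [54, 54, 54, 54, 54, 54, 54, 54, 54]
t=8: [52, 52, 52, 52, 52, 52, 52, 52, 52]

Answer: [52, 52, 52, 52, 52, 52, 52, 52, 52]
Key observation: The state at step 6, [52, 52, 52, 52, 52, 52, 52, 52, 52], reappears at step 8: the system is in a cycle of period 2 from step 6 on.  Therefore the state at step 4362 equals the state at step 6 + ((4362 - 6) mod 2) = 6, which is [52, 52, 52, 52, 52, 52, 52, 52, 52].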